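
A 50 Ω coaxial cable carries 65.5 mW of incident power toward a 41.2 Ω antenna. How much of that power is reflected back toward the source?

Γ = (41.2 − 50)/(41.2 + 50) = -0.0965
|Γ|² = 0.00931
P_refl = |Γ|²·P_inc = 0.61 mW, P_del = (1 − |Γ|²)·P_inc = 64.9 mW

P_reflected ≈ 0.61 mW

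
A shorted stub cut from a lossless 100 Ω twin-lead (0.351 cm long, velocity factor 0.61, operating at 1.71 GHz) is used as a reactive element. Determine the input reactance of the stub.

X_in ≈ 20.9 Ω (inductive)

λ = v/f = 0.61·c / 1.71 GHz = 0.107 m
βl = 2π·l/λ = 2π × 0.0328 = 11.8°
tan(βl) = 0.209
For a shorted stub, Z_in = jZ_0·tan(βl)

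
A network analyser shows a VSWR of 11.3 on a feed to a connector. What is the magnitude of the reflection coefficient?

|Γ| ≈ 0.837

|Γ| = (S − 1)/(S + 1) = (11.3 − 1)/(11.3 + 1) = 10.3/12.3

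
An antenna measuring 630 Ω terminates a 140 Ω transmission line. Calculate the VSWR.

VSWR ≈ 4.5

Γ = (630 − 140)/(630 + 140) = 0.636
VSWR = (1 + 0.636)/(1 − 0.636)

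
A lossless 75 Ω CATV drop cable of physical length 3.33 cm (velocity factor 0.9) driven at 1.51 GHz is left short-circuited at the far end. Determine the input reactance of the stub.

X_in ≈ 177 Ω (inductive)

λ = v/f = 0.9·c / 1.51 GHz = 0.179 m
βl = 2π·l/λ = 2π × 0.186 = 67°
tan(βl) = 2.36
For a short-circuited stub, Z_in = jZ_0·tan(βl)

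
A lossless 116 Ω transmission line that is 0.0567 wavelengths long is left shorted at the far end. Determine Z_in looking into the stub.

Z_in ≈ +j43.2 Ω

βl = 2π × 0.0567 = 20.4°
tan(βl) = 0.372
For a shorted stub, Z_in = jZ_0·tan(βl)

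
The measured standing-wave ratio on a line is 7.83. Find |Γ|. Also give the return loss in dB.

|Γ| = (S − 1)/(S + 1) = (7.83 − 1)/(7.83 + 1) = 6.83/8.83
RL = −20·log₁₀|Γ| = −20·log₁₀(0.773)

|Γ| ≈ 0.773; return loss ≈ 2.23 dB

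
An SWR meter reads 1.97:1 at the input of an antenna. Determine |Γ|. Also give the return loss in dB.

|Γ| ≈ 0.327; return loss ≈ 9.72 dB

|Γ| = (S − 1)/(S + 1) = (1.97 − 1)/(1.97 + 1) = 0.97/2.97
RL = −20·log₁₀|Γ| = −20·log₁₀(0.327)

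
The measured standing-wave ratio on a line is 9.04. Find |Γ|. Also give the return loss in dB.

|Γ| = (S − 1)/(S + 1) = (9.04 − 1)/(9.04 + 1) = 8.04/10
RL = −20·log₁₀|Γ| = −20·log₁₀(0.801)

|Γ| ≈ 0.801; return loss ≈ 1.93 dB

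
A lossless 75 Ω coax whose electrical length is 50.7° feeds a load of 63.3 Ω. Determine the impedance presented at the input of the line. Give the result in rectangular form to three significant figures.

Z_in ≈ 76.5 + j12.8 Ω

tan(βl) = tan(50.7°) = 1.22
Z_in = Z_0·(Z_L + jZ_0·tanβl)/(Z_0 + jZ_L·tanβl)
     = 75·(63.3 + j91.6)/(75 + j77.3)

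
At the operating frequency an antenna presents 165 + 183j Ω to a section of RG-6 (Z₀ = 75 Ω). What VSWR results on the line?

VSWR ≈ 5.17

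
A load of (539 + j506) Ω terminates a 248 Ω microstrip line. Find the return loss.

Γ = (291 + j506)/(787 + j506), |Γ| = 0.624
RL = −20·log₁₀|Γ| = −20·log₁₀(0.624)

RL ≈ 4.1 dB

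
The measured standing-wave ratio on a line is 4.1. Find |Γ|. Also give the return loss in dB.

|Γ| ≈ 0.608; return loss ≈ 4.32 dB

|Γ| = (S − 1)/(S + 1) = (4.1 − 1)/(4.1 + 1) = 3.1/5.1
RL = −20·log₁₀|Γ| = −20·log₁₀(0.608)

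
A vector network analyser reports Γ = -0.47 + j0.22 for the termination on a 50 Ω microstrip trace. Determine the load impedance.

Z_L ≈ 16.5 + j9.96 Ω

Z_L = Z_0·(1 + Γ)/(1 − Γ) = 50·(0.53 + j0.22)/(1.47 − j0.22)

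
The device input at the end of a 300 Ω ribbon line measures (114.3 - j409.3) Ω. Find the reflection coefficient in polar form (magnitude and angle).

Γ = (Z_L − Z_0)/(Z_L + Z_0) = (-185.7 − j409.3)/(414.3 − j409.3)
|Γ| = 449/582 = 0.772

Γ ≈ 0.772 ∠ -69.8°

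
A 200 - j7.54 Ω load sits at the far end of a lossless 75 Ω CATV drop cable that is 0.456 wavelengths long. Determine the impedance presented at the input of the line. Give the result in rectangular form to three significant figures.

βl = 2π × 0.456 = 164°
tan(βl) = tan(164°) = -0.284
Z_in = Z_0·(Z_L + jZ_0·tanβl)/(Z_0 + jZ_L·tanβl)
     = 75·(200 − j28.8)/(72.9 − j56.7)

Z_in ≈ 143 + j81.3 Ω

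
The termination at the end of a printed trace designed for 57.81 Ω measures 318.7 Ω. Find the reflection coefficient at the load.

Γ = 0.693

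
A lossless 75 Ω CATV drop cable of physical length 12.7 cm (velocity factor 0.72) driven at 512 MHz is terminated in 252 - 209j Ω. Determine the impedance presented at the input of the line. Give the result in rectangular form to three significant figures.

λ = v/f = 0.72·c / 512 MHz = 0.422 m
βl = 2π·l/λ = 2π × 0.301 = 108°
tan(βl) = tan(108°) = -3.01
Z_in = Z_0·(Z_L + jZ_0·tanβl)/(Z_0 + jZ_L·tanβl)
     = 75·(252 − j435)/(-554 − j759)

Z_in ≈ 16.2 + j36.7 Ω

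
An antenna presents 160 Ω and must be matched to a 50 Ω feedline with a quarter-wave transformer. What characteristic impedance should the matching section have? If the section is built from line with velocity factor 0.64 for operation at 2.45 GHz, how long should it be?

Z_qwt = √(Z_0·R_L) = √(50 × 160) = √8000
λ = 0.64·c/f = 0.0784 m, so l = λ/4 = 0.0196 m

Z_qwt ≈ 89.4 Ω; length ≈ 1.96 cm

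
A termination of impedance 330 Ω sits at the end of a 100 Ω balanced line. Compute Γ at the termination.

Γ = (Z_L − Z_0)/(Z_L + Z_0) = (330 − 100)/(330 + 100) = 230/430

Γ = 0.535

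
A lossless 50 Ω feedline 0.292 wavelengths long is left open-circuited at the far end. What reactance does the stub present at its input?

βl = 2π × 0.292 = 105°
tan(βl) = -3.7
For an open-circuited stub, Z_in = −jZ_0·cot(βl) = −jZ_0/tan(βl)

X_in ≈ 13.5 Ω (inductive)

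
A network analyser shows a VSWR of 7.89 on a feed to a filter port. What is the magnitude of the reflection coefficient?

|Γ| ≈ 0.775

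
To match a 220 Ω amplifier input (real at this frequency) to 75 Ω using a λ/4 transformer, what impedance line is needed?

Z_qwt ≈ 128 Ω

Z_qwt = √(Z_0·R_L) = √(75 × 220) = √16500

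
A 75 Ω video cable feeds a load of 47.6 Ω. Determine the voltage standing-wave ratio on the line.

Γ = (47.6 − 75)/(47.6 + 75) = -0.223
VSWR = (1 + 0.223)/(1 − 0.223)

VSWR ≈ 1.58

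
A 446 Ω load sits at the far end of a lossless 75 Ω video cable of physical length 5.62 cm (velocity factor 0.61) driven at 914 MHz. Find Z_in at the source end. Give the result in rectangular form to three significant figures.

Z_in ≈ 13.1 + j14.2 Ω

λ = v/f = 0.61·c / 914 MHz = 0.2 m
βl = 2π·l/λ = 2π × 0.281 = 101°
tan(βl) = tan(101°) = -5.12
Z_in = Z_0·(Z_L + jZ_0·tanβl)/(Z_0 + jZ_L·tanβl)
     = 75·(446 − j384)/(75 − j2280)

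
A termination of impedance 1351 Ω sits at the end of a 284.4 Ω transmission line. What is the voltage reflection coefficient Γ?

Γ = 0.652

Γ = (Z_L − Z_0)/(Z_L + Z_0) = (1351 − 284.4)/(1351 + 284.4) = 1067/1635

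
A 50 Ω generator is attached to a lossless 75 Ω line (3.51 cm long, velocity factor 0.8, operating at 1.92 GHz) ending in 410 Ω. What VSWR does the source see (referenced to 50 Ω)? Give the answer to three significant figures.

λ = v/f = 0.8·c / 1.92 GHz = 0.125 m
βl = 2π·l/λ = 2π × 0.281 = 101°
tan(βl) = -5.1
Z_in = Z_0·(Z_L + jZ_0·tanβl)/(Z_0 + jZ_L·tanβl) = 14.2 + j14.2 Ω
Γ_s = (Z_in − Z_s)/(Z_in + Z_s) = (-35.8 + j14.2)/(64.2 + j14.2), |Γ_s| = 0.585
VSWR = (1 + |Γ_s|)/(1 − |Γ_s|)

VSWR ≈ 3.82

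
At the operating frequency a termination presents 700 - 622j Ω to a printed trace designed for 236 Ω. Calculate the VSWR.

Γ = (Z_L − Z_0)/(Z_L + Z_0) = (464 − j622)/(936 − j622)
|Γ| = 776/1120 = 0.691
VSWR = (1 + |Γ|)/(1 − |Γ|) = 1.69/0.309

VSWR ≈ 5.46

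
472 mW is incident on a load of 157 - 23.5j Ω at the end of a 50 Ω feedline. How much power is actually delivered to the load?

|Γ| = |(107 − j23.5)/(207 − j23.5)| = 0.526
|Γ|² = 0.277
P_refl = |Γ|²·P_inc = 131 mW, P_del = (1 − |Γ|²)·P_inc = 341 mW

P_delivered ≈ 341 mW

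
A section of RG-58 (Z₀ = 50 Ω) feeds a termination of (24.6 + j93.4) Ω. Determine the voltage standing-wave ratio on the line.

Γ = (Z_L − Z_0)/(Z_L + Z_0) = (-25.4 + j93.4)/(74.6 + j93.4)
|Γ| = 96.8/120 = 0.81
VSWR = (1 + |Γ|)/(1 − |Γ|) = 1.81/0.19

VSWR ≈ 9.51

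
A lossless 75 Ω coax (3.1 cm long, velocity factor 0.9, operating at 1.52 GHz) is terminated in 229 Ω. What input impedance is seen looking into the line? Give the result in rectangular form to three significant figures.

Z_in ≈ 30.2 − j33.4 Ω

λ = v/f = 0.9·c / 1.52 GHz = 0.178 m
βl = 2π·l/λ = 2π × 0.175 = 62.8°
tan(βl) = tan(62.8°) = 1.95
Z_in = Z_0·(Z_L + jZ_0·tanβl)/(Z_0 + jZ_L·tanβl)
     = 75·(229 + j146)/(75 + j446)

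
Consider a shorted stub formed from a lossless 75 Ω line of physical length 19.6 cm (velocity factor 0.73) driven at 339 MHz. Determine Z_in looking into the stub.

Z_in ≈ −j215 Ω

λ = v/f = 0.73·c / 339 MHz = 0.646 m
βl = 2π·l/λ = 2π × 0.303 = 109°
tan(βl) = -2.87
For a shorted stub, Z_in = jZ_0·tan(βl)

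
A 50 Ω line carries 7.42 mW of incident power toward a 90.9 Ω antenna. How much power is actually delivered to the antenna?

Γ = (90.9 − 50)/(90.9 + 50) = 0.29
|Γ|² = 0.0843
P_refl = |Γ|²·P_inc = 0.625 mW, P_del = (1 − |Γ|²)·P_inc = 6.79 mW

P_delivered ≈ 6.79 mW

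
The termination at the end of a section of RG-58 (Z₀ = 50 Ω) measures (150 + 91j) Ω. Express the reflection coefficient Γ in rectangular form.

Γ ≈ 0.586 + j0.188

Γ = (Z_L − Z_0)/(Z_L + Z_0) = (100 + j91)/(200 + j91)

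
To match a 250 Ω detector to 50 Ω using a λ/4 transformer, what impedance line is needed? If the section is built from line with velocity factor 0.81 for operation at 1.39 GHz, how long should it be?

Z_qwt = √(Z_0·R_L) = √(50 × 250) = √12500
λ = 0.81·c/f = 0.175 m, so l = λ/4 = 0.0437 m

Z_qwt ≈ 112 Ω; length ≈ 4.37 cm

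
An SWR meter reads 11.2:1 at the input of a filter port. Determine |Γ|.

|Γ| = (S − 1)/(S + 1) = (11.2 − 1)/(11.2 + 1) = 10.2/12.2

|Γ| ≈ 0.836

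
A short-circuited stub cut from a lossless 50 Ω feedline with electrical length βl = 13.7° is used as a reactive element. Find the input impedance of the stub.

Z_in ≈ +j12.2 Ω

tan(βl) = 0.244
For a short-circuited stub, Z_in = jZ_0·tan(βl)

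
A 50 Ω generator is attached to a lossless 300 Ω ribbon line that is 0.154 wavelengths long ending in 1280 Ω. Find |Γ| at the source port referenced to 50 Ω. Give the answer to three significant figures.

βl = 2π × 0.154 = 55.4°
tan(βl) = 1.45
Z_in = Z_0·(Z_L + jZ_0·tanβl)/(Z_0 + jZ_L·tanβl) = 101 − j190 Ω
Γ_s = (Z_in − Z_s)/(Z_in + Z_s) = (51 − j190)/(151 − j190), |Γ_s| = 0.811

|Γ| ≈ 0.811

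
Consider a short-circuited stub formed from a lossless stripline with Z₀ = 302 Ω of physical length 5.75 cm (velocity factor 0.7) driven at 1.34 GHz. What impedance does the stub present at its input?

Z_in ≈ −j334 Ω

λ = v/f = 0.7·c / 1.34 GHz = 0.157 m
βl = 2π·l/λ = 2π × 0.367 = 132°
tan(βl) = -1.11
For a short-circuited stub, Z_in = jZ_0·tan(βl)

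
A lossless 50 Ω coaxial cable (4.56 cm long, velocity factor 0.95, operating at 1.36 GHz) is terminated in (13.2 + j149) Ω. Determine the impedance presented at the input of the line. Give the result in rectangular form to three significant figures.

Z_in ≈ 1.77 − j28.9 Ω

λ = v/f = 0.95·c / 1.36 GHz = 0.21 m
βl = 2π·l/λ = 2π × 0.218 = 78.3°
tan(βl) = tan(78.3°) = 4.84
Z_in = Z_0·(Z_L + jZ_0·tanβl)/(Z_0 + jZ_L·tanβl)
     = 50·(13.2 + j391)/(-672 + j63.9)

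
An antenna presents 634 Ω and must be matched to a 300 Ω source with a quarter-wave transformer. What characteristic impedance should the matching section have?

Z_qwt ≈ 436 Ω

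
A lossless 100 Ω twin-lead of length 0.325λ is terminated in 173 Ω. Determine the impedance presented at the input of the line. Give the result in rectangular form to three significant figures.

Z_in ≈ 67 + j31.2 Ω

βl = 2π × 0.325 = 117°
tan(βl) = tan(117°) = -1.96
Z_in = Z_0·(Z_L + jZ_0·tanβl)/(Z_0 + jZ_L·tanβl)
     = 100·(173 − j196)/(100 − j340)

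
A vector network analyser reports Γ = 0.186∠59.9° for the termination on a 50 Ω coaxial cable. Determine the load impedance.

Z_L ≈ 56.9 + j19 Ω

Z_L = Z_0·(1 + Γ)/(1 − Γ) = 50·(1.09 + j0.161)/(0.907 − j0.161)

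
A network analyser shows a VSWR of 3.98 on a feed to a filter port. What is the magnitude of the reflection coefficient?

|Γ| = (S − 1)/(S + 1) = (3.98 − 1)/(3.98 + 1) = 2.98/4.98

|Γ| ≈ 0.598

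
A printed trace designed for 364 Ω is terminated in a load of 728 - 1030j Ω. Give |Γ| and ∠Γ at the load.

Γ ≈ 0.728 ∠ -27.2°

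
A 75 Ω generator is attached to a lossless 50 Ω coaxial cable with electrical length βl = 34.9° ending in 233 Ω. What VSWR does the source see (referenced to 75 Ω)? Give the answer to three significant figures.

VSWR ≈ 4.41

tan(βl) = 0.698
Z_in = Z_0·(Z_L + jZ_0·tanβl)/(Z_0 + jZ_L·tanβl) = 29.9 − j62.5 Ω
Γ_s = (Z_in − Z_s)/(Z_in + Z_s) = (-45.1 − j62.5)/(105 − j62.5), |Γ_s| = 0.631
VSWR = (1 + |Γ_s|)/(1 − |Γ_s|)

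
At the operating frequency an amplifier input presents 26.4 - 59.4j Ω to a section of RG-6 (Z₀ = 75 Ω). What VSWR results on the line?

VSWR ≈ 4.77

Γ = (Z_L − Z_0)/(Z_L + Z_0) = (-48.6 − j59.4)/(101.4 − j59.4)
|Γ| = 76.7/118 = 0.653
VSWR = (1 + |Γ|)/(1 − |Γ|) = 1.65/0.347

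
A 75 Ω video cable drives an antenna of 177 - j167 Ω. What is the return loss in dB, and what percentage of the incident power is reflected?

Γ = (102 − j167)/(252 − j167), |Γ| = 0.647
RL = −20·log₁₀(0.647) = 3.78 dB
P_refl/P_inc = |Γ|² = 0.419

RL ≈ 3.78 dB; 41.9% of incident power reflected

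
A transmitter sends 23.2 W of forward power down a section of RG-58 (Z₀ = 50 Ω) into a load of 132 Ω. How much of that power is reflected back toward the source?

Γ = (132 − 50)/(132 + 50) = 0.451
|Γ|² = 0.203
P_refl = |Γ|²·P_inc = 4.71 W, P_del = (1 − |Γ|²)·P_inc = 18.5 W

P_reflected ≈ 4.71 W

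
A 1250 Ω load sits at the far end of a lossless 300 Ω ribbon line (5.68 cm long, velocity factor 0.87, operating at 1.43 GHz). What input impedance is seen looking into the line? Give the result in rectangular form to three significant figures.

λ = v/f = 0.87·c / 1.43 GHz = 0.183 m
βl = 2π·l/λ = 2π × 0.311 = 112°
tan(βl) = tan(112°) = -2.47
Z_in = Z_0·(Z_L + jZ_0·tanβl)/(Z_0 + jZ_L·tanβl)
     = 300·(1250 − j741)/(300 − j3090)

Z_in ≈ 83 + j113 Ω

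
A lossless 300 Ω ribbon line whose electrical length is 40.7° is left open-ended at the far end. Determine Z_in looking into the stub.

Z_in ≈ −j349 Ω

tan(βl) = 0.86
For an open-ended stub, Z_in = −jZ_0·cot(βl) = −jZ_0/tan(βl)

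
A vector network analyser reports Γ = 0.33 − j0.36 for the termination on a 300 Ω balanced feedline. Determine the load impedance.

Z_L = Z_0·(1 + Γ)/(1 − Γ) = 300·(1.33 − j0.36)/(0.67 + j0.36)

Z_L ≈ 395 − j373 Ω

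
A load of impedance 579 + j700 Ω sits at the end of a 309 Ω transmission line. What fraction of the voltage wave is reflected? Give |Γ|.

Γ = (Z_L − Z_0)/(Z_L + Z_0) = (270 + j700)/(888 + j700)
|Γ| = 750/1130

|Γ| ≈ 0.664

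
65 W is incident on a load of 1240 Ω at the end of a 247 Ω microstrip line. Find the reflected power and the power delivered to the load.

Γ = (1240 − 247)/(1240 + 247) = 0.668
|Γ|² = 0.446
P_refl = |Γ|²·P_inc = 29 W, P_del = (1 − |Γ|²)·P_inc = 36 W

P_reflected ≈ 29 W; P_delivered ≈ 36 W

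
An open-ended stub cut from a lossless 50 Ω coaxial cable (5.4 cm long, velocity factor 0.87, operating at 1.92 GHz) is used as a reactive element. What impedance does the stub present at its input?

Z_in ≈ +j66.4 Ω

λ = v/f = 0.87·c / 1.92 GHz = 0.136 m
βl = 2π·l/λ = 2π × 0.397 = 143°
tan(βl) = -0.753
For an open-ended stub, Z_in = −jZ_0·cot(βl) = −jZ_0/tan(βl)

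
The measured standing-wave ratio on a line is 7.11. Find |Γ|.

|Γ| ≈ 0.753

|Γ| = (S − 1)/(S + 1) = (7.11 − 1)/(7.11 + 1) = 6.11/8.11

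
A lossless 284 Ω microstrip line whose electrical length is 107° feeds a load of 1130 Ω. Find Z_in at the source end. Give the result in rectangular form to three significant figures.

Z_in ≈ 77.6 + j80.9 Ω

tan(βl) = tan(107°) = -3.27
Z_in = Z_0·(Z_L + jZ_0·tanβl)/(Z_0 + jZ_L·tanβl)
     = 284·(1130 − j929)/(284 − j3700)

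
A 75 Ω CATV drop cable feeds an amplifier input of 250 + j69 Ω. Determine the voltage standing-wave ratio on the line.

Γ = (Z_L − Z_0)/(Z_L + Z_0) = (175 + j69)/(325 + j69)
|Γ| = 188/332 = 0.566
VSWR = (1 + |Γ|)/(1 − |Γ|) = 1.57/0.434

VSWR ≈ 3.61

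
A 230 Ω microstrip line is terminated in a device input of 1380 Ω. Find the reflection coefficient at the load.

Γ = (Z_L − Z_0)/(Z_L + Z_0) = (1380 − 230)/(1380 + 230) = 1150/1610

Γ = 0.714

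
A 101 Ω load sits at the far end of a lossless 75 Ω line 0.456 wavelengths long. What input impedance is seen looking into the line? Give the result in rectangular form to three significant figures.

Z_in ≈ 95.2 + j15.1 Ω

βl = 2π × 0.456 = 164°
tan(βl) = tan(164°) = -0.284
Z_in = Z_0·(Z_L + jZ_0·tanβl)/(Z_0 + jZ_L·tanβl)
     = 75·(101 − j21.3)/(75 − j28.7)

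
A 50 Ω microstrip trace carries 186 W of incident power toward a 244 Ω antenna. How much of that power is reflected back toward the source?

P_reflected ≈ 81 W

Γ = (244 − 50)/(244 + 50) = 0.66
|Γ|² = 0.435
P_refl = |Γ|²·P_inc = 81 W, P_del = (1 − |Γ|²)·P_inc = 105 W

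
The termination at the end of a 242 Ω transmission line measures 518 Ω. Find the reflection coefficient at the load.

Γ = 0.363

Γ = (Z_L − Z_0)/(Z_L + Z_0) = (518 − 242)/(518 + 242) = 276/760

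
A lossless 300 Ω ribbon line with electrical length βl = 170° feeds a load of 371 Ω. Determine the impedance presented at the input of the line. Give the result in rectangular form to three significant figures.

Z_in ≈ 365 + j26.7 Ω

tan(βl) = tan(170°) = -0.176
Z_in = Z_0·(Z_L + jZ_0·tanβl)/(Z_0 + jZ_L·tanβl)
     = 300·(371 − j52.9)/(300 − j65.4)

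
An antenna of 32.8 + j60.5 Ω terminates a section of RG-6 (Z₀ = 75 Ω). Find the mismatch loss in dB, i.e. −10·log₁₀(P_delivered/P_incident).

mismatch loss ≈ 1.91 dB

Γ = (-42.2 + j60.5)/(107.8 + j60.5), |Γ| = 0.597
|Γ|² = 0.356, so P_del/P_inc = 1 − |Γ|² = 0.644
ML = −10·log₁₀(1 − |Γ|²)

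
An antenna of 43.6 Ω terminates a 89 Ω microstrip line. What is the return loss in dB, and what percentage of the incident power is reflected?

Γ = (43.6 − 89)/(43.6 + 89) = -0.342
RL = −20·log₁₀(0.342) = 9.31 dB
P_refl/P_inc = |Γ|² = 0.117

RL ≈ 9.31 dB; 11.7% of incident power reflected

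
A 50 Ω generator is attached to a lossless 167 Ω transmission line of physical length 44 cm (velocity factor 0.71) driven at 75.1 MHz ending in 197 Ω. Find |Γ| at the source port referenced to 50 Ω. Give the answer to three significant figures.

λ = v/f = 0.71·c / 75.1 MHz = 2.84 m
βl = 2π·l/λ = 2π × 0.155 = 55.8°
tan(βl) = 1.47
Z_in = Z_0·(Z_L + jZ_0·tanβl)/(Z_0 + jZ_L·tanβl) = 155 − j24 Ω
Γ_s = (Z_in − Z_s)/(Z_in + Z_s) = (105 − j24)/(205 − j24), |Γ_s| = 0.523

|Γ| ≈ 0.523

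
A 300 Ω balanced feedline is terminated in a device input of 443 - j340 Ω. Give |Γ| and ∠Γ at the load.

Γ ≈ 0.451 ∠ -42.6°

Γ = (Z_L − Z_0)/(Z_L + Z_0) = (143 − j340)/(743 − j340)
|Γ| = 369/817 = 0.451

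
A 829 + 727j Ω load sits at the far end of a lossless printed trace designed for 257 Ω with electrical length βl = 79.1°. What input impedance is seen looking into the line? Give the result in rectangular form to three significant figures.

tan(βl) = tan(79.1°) = 5.19
Z_in = Z_0·(Z_L + jZ_0·tanβl)/(Z_0 + jZ_L·tanβl)
     = 257·(829 + j2060)/(-3520 + j4300)

Z_in ≈ 49.5 − j90 Ω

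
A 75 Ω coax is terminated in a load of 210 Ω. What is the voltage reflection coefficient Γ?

Γ = 0.474

Γ = (Z_L − Z_0)/(Z_L + Z_0) = (210 − 75)/(210 + 75) = 135/285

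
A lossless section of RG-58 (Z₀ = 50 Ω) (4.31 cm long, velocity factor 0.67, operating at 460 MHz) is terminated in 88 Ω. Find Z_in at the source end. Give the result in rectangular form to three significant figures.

λ = v/f = 0.67·c / 460 MHz = 0.437 m
βl = 2π·l/λ = 2π × 0.0986 = 35.5°
tan(βl) = tan(35.5°) = 0.714
Z_in = Z_0·(Z_L + jZ_0·tanβl)/(Z_0 + jZ_L·tanβl)
     = 50·(88 + j35.7)/(50 + j62.8)

Z_in ≈ 51.5 − j29 Ω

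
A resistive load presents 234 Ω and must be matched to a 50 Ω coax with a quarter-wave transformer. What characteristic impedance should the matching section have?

Z_qwt ≈ 108 Ω

Z_qwt = √(Z_0·R_L) = √(50 × 234) = √11700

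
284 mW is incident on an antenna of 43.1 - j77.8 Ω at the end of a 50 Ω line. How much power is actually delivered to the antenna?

|Γ| = |(-6.9 − j77.8)/(93.1 − j77.8)| = 0.644
|Γ|² = 0.414
P_refl = |Γ|²·P_inc = 118 mW, P_del = (1 − |Γ|²)·P_inc = 166 mW

P_delivered ≈ 166 mW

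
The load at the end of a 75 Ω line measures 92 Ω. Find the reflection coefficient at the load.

Γ = (Z_L − Z_0)/(Z_L + Z_0) = (92 − 75)/(92 + 75) = 17/167

Γ = 0.102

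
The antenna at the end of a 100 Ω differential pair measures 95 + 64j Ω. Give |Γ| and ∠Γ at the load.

Γ ≈ 0.313 ∠ 76.3°

Γ = (Z_L − Z_0)/(Z_L + Z_0) = (-5 + j64)/(195 + j64)
|Γ| = 64.2/205 = 0.313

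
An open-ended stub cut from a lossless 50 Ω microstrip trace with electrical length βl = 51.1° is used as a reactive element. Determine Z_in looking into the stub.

Z_in ≈ −j40.3 Ω

tan(βl) = 1.24
For an open-ended stub, Z_in = −jZ_0·cot(βl) = −jZ_0/tan(βl)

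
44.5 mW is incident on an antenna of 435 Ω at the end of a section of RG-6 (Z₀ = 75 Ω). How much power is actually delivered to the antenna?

Γ = (435 − 75)/(435 + 75) = 0.706
|Γ|² = 0.498
P_refl = |Γ|²·P_inc = 22.2 mW, P_del = (1 − |Γ|²)·P_inc = 22.3 mW

P_delivered ≈ 22.3 mW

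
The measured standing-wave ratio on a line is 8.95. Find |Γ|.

|Γ| ≈ 0.799

|Γ| = (S − 1)/(S + 1) = (8.95 − 1)/(8.95 + 1) = 7.95/9.95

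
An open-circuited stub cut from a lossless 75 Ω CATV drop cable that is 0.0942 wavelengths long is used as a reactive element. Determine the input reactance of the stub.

βl = 2π × 0.0942 = 33.9°
tan(βl) = 0.672
For an open-circuited stub, Z_in = −jZ_0·cot(βl) = −jZ_0/tan(βl)

X_in ≈ -112 Ω (capacitive)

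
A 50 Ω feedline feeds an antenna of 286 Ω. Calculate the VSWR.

VSWR ≈ 5.72

Γ = (286 − 50)/(286 + 50) = 0.702
VSWR = (1 + 0.702)/(1 − 0.702)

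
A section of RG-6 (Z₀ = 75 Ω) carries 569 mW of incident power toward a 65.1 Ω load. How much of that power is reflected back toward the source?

P_reflected ≈ 2.84 mW

Γ = (65.1 − 75)/(65.1 + 75) = -0.0707
|Γ|² = 0.00499
P_refl = |Γ|²·P_inc = 2.84 mW, P_del = (1 − |Γ|²)·P_inc = 566 mW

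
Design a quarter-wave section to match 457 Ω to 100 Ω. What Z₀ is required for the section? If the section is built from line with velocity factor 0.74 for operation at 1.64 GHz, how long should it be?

Z_qwt ≈ 214 Ω; length ≈ 3.38 cm

Z_qwt = √(Z_0·R_L) = √(100 × 457) = √45700
λ = 0.74·c/f = 0.135 m, so l = λ/4 = 0.0338 m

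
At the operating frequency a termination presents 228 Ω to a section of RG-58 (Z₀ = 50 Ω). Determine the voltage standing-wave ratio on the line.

VSWR ≈ 4.56

For a purely resistive load, VSWR = R_L/Z_0 or Z_0/R_L (whichever > 1) = 228/50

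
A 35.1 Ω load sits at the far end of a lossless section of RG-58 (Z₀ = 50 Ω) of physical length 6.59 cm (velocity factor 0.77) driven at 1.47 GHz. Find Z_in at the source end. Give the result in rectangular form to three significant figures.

Z_in ≈ 39.9 − j12.2 Ω

λ = v/f = 0.77·c / 1.47 GHz = 0.157 m
βl = 2π·l/λ = 2π × 0.419 = 151°
tan(βl) = tan(151°) = -0.555
Z_in = Z_0·(Z_L + jZ_0·tanβl)/(Z_0 + jZ_L·tanβl)
     = 50·(35.1 − j27.7)/(50 − j19.5)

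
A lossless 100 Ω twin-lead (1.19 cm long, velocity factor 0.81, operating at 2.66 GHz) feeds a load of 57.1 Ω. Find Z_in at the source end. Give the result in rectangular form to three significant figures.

λ = v/f = 0.81·c / 2.66 GHz = 0.0914 m
βl = 2π·l/λ = 2π × 0.13 = 46.9°
tan(βl) = tan(46.9°) = 1.07
Z_in = Z_0·(Z_L + jZ_0·tanβl)/(Z_0 + jZ_L·tanβl)
     = 100·(57.1 + j107)/(100 + j61)

Z_in ≈ 89.1 + j52.5 Ω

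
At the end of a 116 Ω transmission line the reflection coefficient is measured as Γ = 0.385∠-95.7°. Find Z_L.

Z_L = Z_0·(1 + Γ)/(1 − Γ) = 116·(0.962 − j0.383)/(1.04 + j0.383)

Z_L ≈ 80.7 − j72.6 Ω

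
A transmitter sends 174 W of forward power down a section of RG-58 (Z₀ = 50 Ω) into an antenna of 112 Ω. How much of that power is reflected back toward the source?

P_reflected ≈ 25.5 W

Γ = (112 − 50)/(112 + 50) = 0.383
|Γ|² = 0.146
P_refl = |Γ|²·P_inc = 25.5 W, P_del = (1 − |Γ|²)·P_inc = 149 W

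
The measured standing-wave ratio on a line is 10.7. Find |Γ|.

|Γ| ≈ 0.829

|Γ| = (S − 1)/(S + 1) = (10.7 − 1)/(10.7 + 1) = 9.7/11.7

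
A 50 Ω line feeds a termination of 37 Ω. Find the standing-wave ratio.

VSWR ≈ 1.35

For a purely resistive load, VSWR = R_L/Z_0 or Z_0/R_L (whichever > 1) = 50/37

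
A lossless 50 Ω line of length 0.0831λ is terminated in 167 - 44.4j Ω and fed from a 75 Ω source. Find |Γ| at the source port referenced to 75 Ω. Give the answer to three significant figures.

βl = 2π × 0.0831 = 29.9°
tan(βl) = 0.575
Z_in = Z_0·(Z_L + jZ_0·tanβl)/(Z_0 + jZ_L·tanβl) = 37.2 − j57.7 Ω
Γ_s = (Z_in − Z_s)/(Z_in + Z_s) = (-37.8 − j57.7)/(112 − j57.7), |Γ_s| = 0.547

|Γ| ≈ 0.547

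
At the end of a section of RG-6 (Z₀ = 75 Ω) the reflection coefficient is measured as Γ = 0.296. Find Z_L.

Z_L = Z_0·(1 + Γ)/(1 − Γ) = 75·(1.3)/(0.704)

Z_L ≈ 138 Ω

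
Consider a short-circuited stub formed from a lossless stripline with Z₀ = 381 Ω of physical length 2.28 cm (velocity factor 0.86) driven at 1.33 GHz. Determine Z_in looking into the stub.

λ = v/f = 0.86·c / 1.33 GHz = 0.194 m
βl = 2π·l/λ = 2π × 0.118 = 42.3°
tan(βl) = 0.91
For a short-circuited stub, Z_in = jZ_0·tan(βl)

Z_in ≈ +j347 Ω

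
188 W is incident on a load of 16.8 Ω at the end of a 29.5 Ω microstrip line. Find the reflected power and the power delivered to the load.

Γ = (16.8 − 29.5)/(16.8 + 29.5) = -0.274
|Γ|² = 0.0752
P_refl = |Γ|²·P_inc = 14.1 W, P_del = (1 − |Γ|²)·P_inc = 174 W

P_reflected ≈ 14.1 W; P_delivered ≈ 174 W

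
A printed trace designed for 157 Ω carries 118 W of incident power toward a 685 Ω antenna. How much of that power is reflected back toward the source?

Γ = (685 − 157)/(685 + 157) = 0.627
|Γ|² = 0.393
P_refl = |Γ|²·P_inc = 46.4 W, P_del = (1 − |Γ|²)·P_inc = 71.6 W

P_reflected ≈ 46.4 W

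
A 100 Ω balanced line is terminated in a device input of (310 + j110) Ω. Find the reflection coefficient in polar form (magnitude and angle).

Γ = (Z_L − Z_0)/(Z_L + Z_0) = (210 + j110)/(410 + j110)
|Γ| = 237/424 = 0.558

Γ ≈ 0.558 ∠ 12.6°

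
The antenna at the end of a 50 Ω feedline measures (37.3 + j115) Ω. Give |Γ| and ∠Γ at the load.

Γ = (Z_L − Z_0)/(Z_L + Z_0) = (-12.7 + j115)/(87.3 + j115)
|Γ| = 116/144 = 0.801

Γ ≈ 0.801 ∠ 43.5°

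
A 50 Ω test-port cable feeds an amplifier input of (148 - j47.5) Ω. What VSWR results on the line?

VSWR ≈ 3.3

Γ = (Z_L − Z_0)/(Z_L + Z_0) = (98 − j47.5)/(198 − j47.5)
|Γ| = 109/204 = 0.535
VSWR = (1 + |Γ|)/(1 − |Γ|) = 1.53/0.465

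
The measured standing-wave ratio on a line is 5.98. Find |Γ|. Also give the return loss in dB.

|Γ| = (S − 1)/(S + 1) = (5.98 − 1)/(5.98 + 1) = 4.98/6.98
RL = −20·log₁₀|Γ| = −20·log₁₀(0.713)

|Γ| ≈ 0.713; return loss ≈ 2.93 dB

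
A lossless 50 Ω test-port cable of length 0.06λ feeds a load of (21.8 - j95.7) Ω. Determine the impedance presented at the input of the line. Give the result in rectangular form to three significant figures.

Z_in ≈ 8.08 − j44 Ω

βl = 2π × 0.06 = 21.6°
tan(βl) = tan(21.6°) = 0.396
Z_in = Z_0·(Z_L + jZ_0·tanβl)/(Z_0 + jZ_L·tanβl)
     = 50·(21.8 − j75.9)/(87.9 + j8.63)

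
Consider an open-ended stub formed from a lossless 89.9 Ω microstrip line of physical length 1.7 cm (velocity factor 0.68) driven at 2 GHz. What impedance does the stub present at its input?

Z_in ≈ −j51.9 Ω

λ = v/f = 0.68·c / 2 GHz = 0.102 m
βl = 2π·l/λ = 2π × 0.167 = 60°
tan(βl) = 1.73
For an open-ended stub, Z_in = −jZ_0·cot(βl) = −jZ_0/tan(βl)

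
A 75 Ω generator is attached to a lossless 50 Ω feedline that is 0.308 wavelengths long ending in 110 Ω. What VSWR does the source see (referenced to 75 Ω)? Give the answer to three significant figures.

VSWR ≈ 3.1

βl = 2π × 0.308 = 111°
tan(βl) = -2.62
Z_in = Z_0·(Z_L + jZ_0·tanβl)/(Z_0 + jZ_L·tanβl) = 25.3 + j14.7 Ω
Γ_s = (Z_in − Z_s)/(Z_in + Z_s) = (-49.7 + j14.7)/(100 + j14.7), |Γ_s| = 0.512
VSWR = (1 + |Γ_s|)/(1 − |Γ_s|)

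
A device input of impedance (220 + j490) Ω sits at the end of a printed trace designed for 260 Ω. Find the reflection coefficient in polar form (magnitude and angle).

Γ = (Z_L − Z_0)/(Z_L + Z_0) = (-40 + j490)/(480 + j490)
|Γ| = 492/686 = 0.717

Γ ≈ 0.717 ∠ 49.1°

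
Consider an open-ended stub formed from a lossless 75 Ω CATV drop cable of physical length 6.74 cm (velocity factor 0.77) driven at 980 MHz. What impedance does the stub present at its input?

λ = v/f = 0.77·c / 980 MHz = 0.236 m
βl = 2π·l/λ = 2π × 0.286 = 103°
tan(βl) = -4.35
For an open-ended stub, Z_in = −jZ_0·cot(βl) = −jZ_0/tan(βl)

Z_in ≈ +j17.2 Ω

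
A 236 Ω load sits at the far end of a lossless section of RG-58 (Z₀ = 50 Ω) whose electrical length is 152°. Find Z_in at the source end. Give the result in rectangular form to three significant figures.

Z_in ≈ 41.5 + j77.5 Ω

tan(βl) = tan(152°) = -0.532
Z_in = Z_0·(Z_L + jZ_0·tanβl)/(Z_0 + jZ_L·tanβl)
     = 50·(236 − j26.6)/(50 − j125)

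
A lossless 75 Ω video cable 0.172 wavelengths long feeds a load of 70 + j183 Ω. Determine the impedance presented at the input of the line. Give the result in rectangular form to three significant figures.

βl = 2π × 0.172 = 61.9°
tan(βl) = tan(61.9°) = 1.87
Z_in = Z_0·(Z_L + jZ_0·tanβl)/(Z_0 + jZ_L·tanβl)
     = 75·(70 + j324)/(-268 + j131)

Z_in ≈ 20 − j80.8 Ω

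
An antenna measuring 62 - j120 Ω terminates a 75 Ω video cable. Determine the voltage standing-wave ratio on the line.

VSWR ≈ 4.93

Γ = (Z_L − Z_0)/(Z_L + Z_0) = (-13 − j120)/(137 − j120)
|Γ| = 121/182 = 0.663
VSWR = (1 + |Γ|)/(1 − |Γ|) = 1.66/0.337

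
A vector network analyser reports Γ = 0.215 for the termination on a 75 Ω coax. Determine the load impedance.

Z_L ≈ 116 Ω

Z_L = Z_0·(1 + Γ)/(1 − Γ) = 75·(1.22)/(0.785)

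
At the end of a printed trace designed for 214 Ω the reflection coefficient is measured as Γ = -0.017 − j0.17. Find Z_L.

Z_L ≈ 195 − j68.4 Ω

Z_L = Z_0·(1 + Γ)/(1 − Γ) = 214·(0.983 − j0.17)/(1.02 + j0.17)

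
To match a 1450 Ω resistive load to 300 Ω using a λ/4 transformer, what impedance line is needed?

Z_qwt ≈ 660 Ω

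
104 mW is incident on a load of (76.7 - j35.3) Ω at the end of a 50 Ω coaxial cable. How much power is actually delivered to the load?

P_delivered ≈ 92.2 mW

|Γ| = |(26.7 − j35.3)/(126.7 − j35.3)| = 0.337
|Γ|² = 0.113
P_refl = |Γ|²·P_inc = 11.8 mW, P_del = (1 − |Γ|²)·P_inc = 92.2 mW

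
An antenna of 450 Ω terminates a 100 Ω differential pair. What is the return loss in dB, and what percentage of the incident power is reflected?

RL ≈ 3.93 dB; 40.5% of incident power reflected

Γ = (450 − 100)/(450 + 100) = 0.636
RL = −20·log₁₀(0.636) = 3.93 dB
P_refl/P_inc = |Γ|² = 0.405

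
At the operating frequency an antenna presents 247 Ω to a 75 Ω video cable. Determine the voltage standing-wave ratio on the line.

VSWR ≈ 3.29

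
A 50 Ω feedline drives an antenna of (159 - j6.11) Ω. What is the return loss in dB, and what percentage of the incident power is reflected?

RL ≈ 5.64 dB; 27.3% of incident power reflected

Γ = (109 − j6.11)/(209 − j6.11), |Γ| = 0.522
RL = −20·log₁₀(0.522) = 5.64 dB
P_refl/P_inc = |Γ|² = 0.273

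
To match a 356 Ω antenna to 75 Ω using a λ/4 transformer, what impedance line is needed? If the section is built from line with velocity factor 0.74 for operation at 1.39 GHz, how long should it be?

Z_qwt ≈ 163 Ω; length ≈ 3.99 cm

Z_qwt = √(Z_0·R_L) = √(75 × 356) = √26700
λ = 0.74·c/f = 0.16 m, so l = λ/4 = 0.0399 m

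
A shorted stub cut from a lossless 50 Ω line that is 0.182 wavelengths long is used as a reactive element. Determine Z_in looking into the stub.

βl = 2π × 0.182 = 65.5°
tan(βl) = 2.2
For a shorted stub, Z_in = jZ_0·tan(βl)

Z_in ≈ +j110 Ω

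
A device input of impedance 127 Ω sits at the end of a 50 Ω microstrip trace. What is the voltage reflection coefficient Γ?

Γ = 0.435

Γ = (Z_L − Z_0)/(Z_L + Z_0) = (127 − 50)/(127 + 50) = 77/177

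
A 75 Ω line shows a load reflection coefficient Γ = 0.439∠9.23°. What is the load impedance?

Z_L ≈ 186 + j32.4 Ω

Z_L = Z_0·(1 + Γ)/(1 − Γ) = 75·(1.43 + j0.0704)/(0.567 − j0.0704)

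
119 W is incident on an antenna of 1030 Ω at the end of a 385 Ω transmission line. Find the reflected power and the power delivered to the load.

P_reflected ≈ 24.7 W; P_delivered ≈ 94.3 W

Γ = (1030 − 385)/(1030 + 385) = 0.456
|Γ|² = 0.208
P_refl = |Γ|²·P_inc = 24.7 W, P_del = (1 − |Γ|²)·P_inc = 94.3 W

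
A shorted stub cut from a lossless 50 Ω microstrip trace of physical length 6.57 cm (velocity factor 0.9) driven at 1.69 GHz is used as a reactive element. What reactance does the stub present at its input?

X_in ≈ -31.2 Ω (capacitive)

λ = v/f = 0.9·c / 1.69 GHz = 0.16 m
βl = 2π·l/λ = 2π × 0.411 = 148°
tan(βl) = -0.624
For a shorted stub, Z_in = jZ_0·tan(βl)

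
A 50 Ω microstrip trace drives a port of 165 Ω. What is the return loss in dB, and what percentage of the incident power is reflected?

RL ≈ 5.43 dB; 28.6% of incident power reflected

Γ = (165 − 50)/(165 + 50) = 0.535
RL = −20·log₁₀(0.535) = 5.43 dB
P_refl/P_inc = |Γ|² = 0.286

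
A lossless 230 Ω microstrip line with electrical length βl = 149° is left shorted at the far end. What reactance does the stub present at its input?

tan(βl) = -0.601
For a shorted stub, Z_in = jZ_0·tan(βl)

X_in ≈ -138 Ω (capacitive)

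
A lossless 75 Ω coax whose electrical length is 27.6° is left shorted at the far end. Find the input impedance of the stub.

Z_in ≈ +j39.2 Ω

tan(βl) = 0.523
For a shorted stub, Z_in = jZ_0·tan(βl)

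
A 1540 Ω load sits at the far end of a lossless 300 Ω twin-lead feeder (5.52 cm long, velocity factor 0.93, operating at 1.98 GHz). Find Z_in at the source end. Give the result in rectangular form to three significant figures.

λ = v/f = 0.93·c / 1.98 GHz = 0.141 m
βl = 2π·l/λ = 2π × 0.392 = 141°
tan(βl) = tan(141°) = -0.809
Z_in = Z_0·(Z_L + jZ_0·tanβl)/(Z_0 + jZ_L·tanβl)
     = 300·(1540 − j243)/(300 − j1250)

Z_in ≈ 140 + j337 Ω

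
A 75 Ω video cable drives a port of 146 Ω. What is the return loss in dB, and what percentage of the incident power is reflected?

Γ = (146 − 75)/(146 + 75) = 0.321
RL = −20·log₁₀(0.321) = 9.86 dB
P_refl/P_inc = |Γ|² = 0.103

RL ≈ 9.86 dB; 10.3% of incident power reflected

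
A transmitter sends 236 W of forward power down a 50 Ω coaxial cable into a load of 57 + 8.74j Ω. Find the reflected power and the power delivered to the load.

P_reflected ≈ 2.57 W; P_delivered ≈ 233 W

|Γ| = |(7 + j8.74)/(107 + j8.74)| = 0.104
|Γ|² = 0.0109
P_refl = |Γ|²·P_inc = 2.57 W, P_del = (1 − |Γ|²)·P_inc = 233 W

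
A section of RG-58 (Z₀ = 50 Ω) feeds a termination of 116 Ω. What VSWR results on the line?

VSWR ≈ 2.32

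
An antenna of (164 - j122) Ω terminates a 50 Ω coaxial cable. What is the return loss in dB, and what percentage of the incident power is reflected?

RL ≈ 3.38 dB; 45.9% of incident power reflected

Γ = (114 − j122)/(214 − j122), |Γ| = 0.678
RL = −20·log₁₀(0.678) = 3.38 dB
P_refl/P_inc = |Γ|² = 0.459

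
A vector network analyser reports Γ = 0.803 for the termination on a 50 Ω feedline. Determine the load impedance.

Z_L ≈ 458 Ω

Z_L = Z_0·(1 + Γ)/(1 − Γ) = 50·(1.8)/(0.197)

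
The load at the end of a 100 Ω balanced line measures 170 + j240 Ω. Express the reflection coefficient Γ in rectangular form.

Γ ≈ 0.586 + j0.368

Γ = (Z_L − Z_0)/(Z_L + Z_0) = (70 + j240)/(270 + j240)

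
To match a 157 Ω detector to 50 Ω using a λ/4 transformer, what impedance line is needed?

Z_qwt ≈ 88.6 Ω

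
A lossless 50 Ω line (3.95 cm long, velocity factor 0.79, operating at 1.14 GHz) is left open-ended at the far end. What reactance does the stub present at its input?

X_in ≈ -19.8 Ω (capacitive)

λ = v/f = 0.79·c / 1.14 GHz = 0.208 m
βl = 2π·l/λ = 2π × 0.19 = 68.4°
tan(βl) = 2.53
For an open-ended stub, Z_in = −jZ_0·cot(βl) = −jZ_0/tan(βl)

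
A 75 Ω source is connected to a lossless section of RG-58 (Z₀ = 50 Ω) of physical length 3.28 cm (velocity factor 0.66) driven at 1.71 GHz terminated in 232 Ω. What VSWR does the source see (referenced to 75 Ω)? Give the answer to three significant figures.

VSWR ≈ 6.8

λ = v/f = 0.66·c / 1.71 GHz = 0.116 m
βl = 2π·l/λ = 2π × 0.283 = 102°
tan(βl) = -4.71
Z_in = Z_0·(Z_L + jZ_0·tanβl)/(Z_0 + jZ_L·tanβl) = 11.2 + j10.1 Ω
Γ_s = (Z_in − Z_s)/(Z_in + Z_s) = (-63.8 + j10.1)/(86.2 + j10.1), |Γ_s| = 0.744
VSWR = (1 + |Γ_s|)/(1 − |Γ_s|)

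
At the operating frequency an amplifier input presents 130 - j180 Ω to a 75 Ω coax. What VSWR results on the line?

VSWR ≈ 5.45

Γ = (Z_L − Z_0)/(Z_L + Z_0) = (55 − j180)/(205 − j180)
|Γ| = 188/273 = 0.69
VSWR = (1 + |Γ|)/(1 − |Γ|) = 1.69/0.31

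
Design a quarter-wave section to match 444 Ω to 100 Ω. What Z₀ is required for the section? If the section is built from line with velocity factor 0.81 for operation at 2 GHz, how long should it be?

Z_qwt = √(Z_0·R_L) = √(100 × 444) = √44400
λ = 0.81·c/f = 0.122 m, so l = λ/4 = 0.0304 m

Z_qwt ≈ 211 Ω; length ≈ 3.04 cm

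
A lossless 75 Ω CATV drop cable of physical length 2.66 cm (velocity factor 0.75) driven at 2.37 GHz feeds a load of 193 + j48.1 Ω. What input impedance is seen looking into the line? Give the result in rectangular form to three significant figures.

Z_in ≈ 27.4 + j5.54 Ω

λ = v/f = 0.75·c / 2.37 GHz = 0.0949 m
βl = 2π·l/λ = 2π × 0.28 = 101°
tan(βl) = tan(101°) = -5.21
Z_in = Z_0·(Z_L + jZ_0·tanβl)/(Z_0 + jZ_L·tanβl)
     = 75·(193 − j343)/(326 − j1010)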